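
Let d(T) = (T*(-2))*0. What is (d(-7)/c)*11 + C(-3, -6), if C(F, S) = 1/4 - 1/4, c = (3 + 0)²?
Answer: 0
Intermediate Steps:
d(T) = 0 (d(T) = -2*T*0 = 0)
c = 9 (c = 3² = 9)
C(F, S) = 0 (C(F, S) = 1*(¼) - 1*¼ = ¼ - ¼ = 0)
(d(-7)/c)*11 + C(-3, -6) = (0/9)*11 + 0 = (0*(⅑))*11 + 0 = 0*11 + 0 = 0 + 0 = 0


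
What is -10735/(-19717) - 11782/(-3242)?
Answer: 133554282/31961257 ≈ 4.1786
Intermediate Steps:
-10735/(-19717) - 11782/(-3242) = -10735*(-1/19717) - 11782*(-1/3242) = 10735/19717 + 5891/1621 = 133554282/31961257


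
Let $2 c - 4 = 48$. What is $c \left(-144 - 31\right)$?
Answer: $-4550$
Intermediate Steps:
$c = 26$ ($c = 2 + \frac{1}{2} \cdot 48 = 2 + 24 = 26$)
$c \left(-144 - 31\right) = 26 \left(-144 - 31\right) = 26 \left(-175\right) = -4550$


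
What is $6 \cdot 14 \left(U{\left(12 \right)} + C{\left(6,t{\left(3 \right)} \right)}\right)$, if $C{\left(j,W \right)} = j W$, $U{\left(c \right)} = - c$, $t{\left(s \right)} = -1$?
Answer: $-1512$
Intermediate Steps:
$C{\left(j,W \right)} = W j$
$6 \cdot 14 \left(U{\left(12 \right)} + C{\left(6,t{\left(3 \right)} \right)}\right) = 6 \cdot 14 \left(\left(-1\right) 12 - 6\right) = 84 \left(-12 - 6\right) = 84 \left(-18\right) = -1512$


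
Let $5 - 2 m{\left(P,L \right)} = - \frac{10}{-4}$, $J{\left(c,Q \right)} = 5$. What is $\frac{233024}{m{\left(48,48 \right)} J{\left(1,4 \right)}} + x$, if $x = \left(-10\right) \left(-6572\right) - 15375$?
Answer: $\frac{2190721}{25} \approx 87629.0$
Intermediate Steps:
$m{\left(P,L \right)} = \frac{5}{4}$ ($m{\left(P,L \right)} = \frac{5}{2} - \frac{\left(-10\right) \frac{1}{-4}}{2} = \frac{5}{2} - \frac{\left(-10\right) \left(- \frac{1}{4}\right)}{2} = \frac{5}{2} - \frac{5}{4} = \frac{5}{4}$)
$x = 50345$ ($x = 65720 - 15375 = 50345$)
$\frac{233024}{m{\left(48,48 \right)} J{\left(1,4 \right)}} + x = \frac{233024}{\frac{5}{4} \cdot 5} + 50345 = \frac{233024}{\frac{25}{4}} + 50345 = 233024 \cdot \frac{4}{25} + 50345 = \frac{932096}{25} + 50345 = \frac{2190721}{25}$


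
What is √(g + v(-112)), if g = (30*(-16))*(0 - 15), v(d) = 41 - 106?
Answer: √7135 ≈ 84.469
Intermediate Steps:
v(d) = -65
g = 7200 (g = -480*(-15) = 7200)
√(g + v(-112)) = √(7200 - 65) = √7135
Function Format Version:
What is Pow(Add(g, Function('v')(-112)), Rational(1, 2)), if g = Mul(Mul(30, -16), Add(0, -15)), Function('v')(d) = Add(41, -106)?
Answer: Pow(7135, Rational(1, 2)) ≈ 84.469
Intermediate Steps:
Function('v')(d) = -65
g = 7200 (g = Mul(-480, -15) = 7200)
Pow(Add(g, Function('v')(-112)), Rational(1, 2)) = Pow(Add(7200, -65), Rational(1, 2)) = Pow(7135, Rational(1, 2))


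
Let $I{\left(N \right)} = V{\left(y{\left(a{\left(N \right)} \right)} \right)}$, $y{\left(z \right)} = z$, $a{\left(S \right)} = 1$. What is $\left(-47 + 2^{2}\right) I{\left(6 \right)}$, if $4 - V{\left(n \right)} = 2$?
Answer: $-86$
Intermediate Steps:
$V{\left(n \right)} = 2$ ($V{\left(n \right)} = 4 - 2 = 2$)
$I{\left(N \right)} = 2$
$\left(-47 + 2^{2}\right) I{\left(6 \right)} = \left(-47 + 2^{2}\right) 2 = \left(-47 + 4\right) 2 = \left(-43\right) 2 = -86$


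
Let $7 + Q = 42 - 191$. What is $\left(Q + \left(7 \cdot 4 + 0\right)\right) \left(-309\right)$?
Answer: $39552$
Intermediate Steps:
$Q = -156$ ($Q = -7 + \left(42 - 191\right) = -7 - 149 = -156$)
$\left(Q + \left(7 \cdot 4 + 0\right)\right) \left(-309\right) = \left(-156 + \left(7 \cdot 4 + 0\right)\right) \left(-309\right) = \left(-156 + \left(28 + 0\right)\right) \left(-309\right) = \left(-156 + 28\right) \left(-309\right) = \left(-128\right) \left(-309\right) = 39552$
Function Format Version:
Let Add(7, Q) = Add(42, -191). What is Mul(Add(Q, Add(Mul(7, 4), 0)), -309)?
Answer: 39552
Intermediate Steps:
Q = -156 (Q = Add(-7, Add(42, -191)) = Add(-7, -149) = -156)
Mul(Add(Q, Add(Mul(7, 4), 0)), -309) = Mul(Add(-156, Add(Mul(7, 4), 0)), -309) = Mul(Add(-156, Add(28, 0)), -309) = Mul(Add(-156, 28), -309) = Mul(-128, -309) = 39552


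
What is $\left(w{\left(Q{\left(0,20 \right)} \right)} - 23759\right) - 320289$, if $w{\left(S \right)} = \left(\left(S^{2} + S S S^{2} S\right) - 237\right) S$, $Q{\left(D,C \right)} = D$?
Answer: $-344048$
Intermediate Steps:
$w{\left(S \right)} = S \left(-237 + S^{2} + S^{5}\right)$ ($w{\left(S \right)} = \left(\left(S^{2} + S^{2} S^{2} S\right) - 237\right) S = \left(\left(S^{2} + S^{4} S\right) - 237\right) S = \left(\left(S^{2} + S^{5}\right) - 237\right) S = \left(-237 + S^{2} + S^{5}\right) S = S \left(-237 + S^{2} + S^{5}\right)$)
$\left(w{\left(Q{\left(0,20 \right)} \right)} - 23759\right) - 320289 = \left(0 \left(-237 + 0^{2} + 0^{5}\right) - 23759\right) - 320289 = \left(0 \left(-237 + 0 + 0\right) - 23759\right) - 320289 = \left(0 \left(-237\right) - 23759\right) - 320289 = \left(0 - 23759\right) - 320289 = -23759 - 320289 = -344048$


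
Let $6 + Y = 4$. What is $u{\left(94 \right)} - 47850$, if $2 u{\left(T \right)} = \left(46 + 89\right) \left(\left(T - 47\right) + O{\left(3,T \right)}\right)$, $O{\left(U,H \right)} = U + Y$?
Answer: $-44610$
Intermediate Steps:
$Y = -2$ ($Y = -6 + 4 = -2$)
$O{\left(U,H \right)} = -2 + U$ ($O{\left(U,H \right)} = U - 2 = -2 + U$)
$u{\left(T \right)} = -3105 + \frac{135 T}{2}$ ($u{\left(T \right)} = \frac{\left(46 + 89\right) \left(\left(T - 47\right) + \left(-2 + 3\right)\right)}{2} = \frac{135 \left(\left(-47 + T\right) + 1\right)}{2} = \frac{135 \left(-46 + T\right)}{2} = \frac{-6210 + 135 T}{2} = -3105 + \frac{135 T}{2}$)
$u{\left(94 \right)} - 47850 = \left(-3105 + \frac{135}{2} \cdot 94\right) - 47850 = \left(-3105 + 6345\right) - 47850 = 3240 - 47850 = -44610$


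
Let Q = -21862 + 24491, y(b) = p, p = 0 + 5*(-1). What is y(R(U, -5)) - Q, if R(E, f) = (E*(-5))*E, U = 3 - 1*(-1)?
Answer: -2634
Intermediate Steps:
U = 4 (U = 3 + 1 = 4)
R(E, f) = -5*E**2 (R(E, f) = (-5*E)*E = -5*E**2)
p = -5 (p = 0 - 5 = -5)
y(b) = -5
Q = 2629
y(R(U, -5)) - Q = -5 - 1*2629 = -5 - 2629 = -2634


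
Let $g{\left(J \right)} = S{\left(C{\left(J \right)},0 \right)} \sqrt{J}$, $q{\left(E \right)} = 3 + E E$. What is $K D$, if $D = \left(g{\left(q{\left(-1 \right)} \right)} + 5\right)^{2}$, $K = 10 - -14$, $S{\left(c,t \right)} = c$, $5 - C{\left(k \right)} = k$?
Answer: $1176$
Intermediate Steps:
$C{\left(k \right)} = 5 - k$
$q{\left(E \right)} = 3 + E^{2}$
$K = 24$ ($K = 10 + 14 = 24$)
$g{\left(J \right)} = \sqrt{J} \left(5 - J\right)$ ($g{\left(J \right)} = \left(5 - J\right) \sqrt{J} = \sqrt{J} \left(5 - J\right)$)
$D = 49$ ($D = \left(\sqrt{3 + \left(-1\right)^{2}} \left(5 - \left(3 + \left(-1\right)^{2}\right)\right) + 5\right)^{2} = \left(\sqrt{3 + 1} \left(5 - \left(3 + 1\right)\right) + 5\right)^{2} = \left(\sqrt{4} \left(5 - 4\right) + 5\right)^{2} = \left(2 \left(5 - 4\right) + 5\right)^{2} = \left(2 \cdot 1 + 5\right)^{2} = \left(2 + 5\right)^{2} = 7^{2} = 49$)
$K D = 24 \cdot 49 = 1176$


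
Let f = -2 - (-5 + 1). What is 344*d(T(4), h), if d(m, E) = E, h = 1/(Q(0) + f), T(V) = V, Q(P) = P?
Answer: 172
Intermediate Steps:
f = 2 (f = -2 - 1*(-4) = -2 + 4 = 2)
h = ½ (h = 1/(0 + 2) = 1/2 = ½ ≈ 0.50000)
344*d(T(4), h) = 344*(½) = 172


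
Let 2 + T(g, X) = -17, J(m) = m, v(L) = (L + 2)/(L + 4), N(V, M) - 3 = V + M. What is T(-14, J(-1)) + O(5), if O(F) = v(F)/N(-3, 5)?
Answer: -848/45 ≈ -18.844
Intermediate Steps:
N(V, M) = 3 + M + V (N(V, M) = 3 + (V + M) = 3 + (M + V) = 3 + M + V)
v(L) = (2 + L)/(4 + L)
T(g, X) = -19 (T(g, X) = -2 - 17 = -19)
O(F) = (2 + F)/(5*(4 + F)) (O(F) = ((2 + F)/(4 + F))/(3 + 5 - 3) = ((2 + F)/(4 + F))/5 = ((2 + F)/(4 + F))*(⅕) = (2 + F)/(5*(4 + F)))
T(-14, J(-1)) + O(5) = -19 + (2 + 5)/(5*(4 + 5)) = -19 + (⅕)*7/9 = -19 + (⅕)*(⅑)*7 = -19 + 7/45 = -848/45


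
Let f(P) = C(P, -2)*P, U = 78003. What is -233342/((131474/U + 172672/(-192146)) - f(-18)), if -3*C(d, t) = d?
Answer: -874330399472949/407623357123 ≈ -2144.9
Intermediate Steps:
C(d, t) = -d/3
f(P) = -P**2/3 (f(P) = (-P/3)*P = -P**2/3)
-233342/((131474/U + 172672/(-192146)) - f(-18)) = -233342/((131474/78003 + 172672/(-192146)) - (-1)*(-18)**2/3) = -233342/((131474*(1/78003) + 172672*(-1/192146)) - (-1)*324/3) = -233342/((131474/78003 - 86336/96073) - 1*(-108)) = -233342/(5896634594/7493982219 + 108) = -233342/815246714246/7493982219 = -233342*7493982219/815246714246 = -874330399472949/407623357123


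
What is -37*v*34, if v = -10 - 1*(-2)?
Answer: 10064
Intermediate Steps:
v = -8 (v = -10 + 2 = -8)
-37*v*34 = -37*(-8)*34 = 296*34 = 10064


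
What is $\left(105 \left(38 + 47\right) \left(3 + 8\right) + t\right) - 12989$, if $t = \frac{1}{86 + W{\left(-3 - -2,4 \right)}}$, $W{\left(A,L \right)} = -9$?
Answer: $\frac{6559323}{77} \approx 85186.0$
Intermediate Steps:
$t = \frac{1}{77}$ ($t = \frac{1}{86 - 9} = \frac{1}{77} \approx 0.012987$)
$\left(105 \left(38 + 47\right) \left(3 + 8\right) + t\right) - 12989 = \left(105 \left(38 + 47\right) \left(3 + 8\right) + \frac{1}{77}\right) - 12989 = \left(105 \cdot 85 \cdot 11 + \frac{1}{77}\right) - 12989 = \left(105 \cdot 935 + \frac{1}{77}\right) - 12989 = \left(98175 + \frac{1}{77}\right) - 12989 = \frac{7559476}{77} - 12989 = \frac{6559323}{77}$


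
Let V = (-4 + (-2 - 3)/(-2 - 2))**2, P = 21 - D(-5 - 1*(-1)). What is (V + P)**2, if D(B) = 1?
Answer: 194481/256 ≈ 759.69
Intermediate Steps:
P = 20 (P = 21 - 1*1 = 21 - 1 = 20)
V = 121/16 (V = (-4 - 5/(-4))**2 = (-4 - 5*(-1/4))**2 = (-4 + 5/4)**2 = (-11/4)**2 = 121/16 ≈ 7.5625)
(V + P)**2 = (121/16 + 20)**2 = (441/16)**2 = 194481/256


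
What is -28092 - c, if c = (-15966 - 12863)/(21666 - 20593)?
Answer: -30113887/1073 ≈ -28065.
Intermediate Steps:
c = -28829/1073 ≈ -26.868
-28092 - c = -28092 - 1*(-28829/1073) = -28092 + 28829/1073 = -30113887/1073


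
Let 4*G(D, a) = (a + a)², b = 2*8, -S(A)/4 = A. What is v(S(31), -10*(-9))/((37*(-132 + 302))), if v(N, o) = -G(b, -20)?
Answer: -40/629 ≈ -0.063593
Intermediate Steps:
S(A) = -4*A
b = 16
G(D, a) = a² (G(D, a) = (a + a)²/4 = (2*a)²/4 = (4*a²)/4 = a²)
v(N, o) = -400 (v(N, o) = -1*(-20)² = -1*400 = -400)
v(S(31), -10*(-9))/((37*(-132 + 302))) = -400*1/(37*(-132 + 302)) = -400/(37*170) = -400/6290 = -400*1/6290 = -40/629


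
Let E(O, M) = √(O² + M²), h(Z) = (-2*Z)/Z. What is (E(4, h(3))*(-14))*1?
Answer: -28*√5 ≈ -62.610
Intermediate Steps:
h(Z) = -2
E(O, M) = √(M² + O²)
(E(4, h(3))*(-14))*1 = (√((-2)² + 4²)*(-14))*1 = (√(4 + 16)*(-14))*1 = (√20*(-14))*1 = ((2*√5)*(-14))*1 = -28*√5*1 = -28*√5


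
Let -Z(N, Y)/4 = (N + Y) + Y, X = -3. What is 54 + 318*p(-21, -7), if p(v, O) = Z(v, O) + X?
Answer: 43620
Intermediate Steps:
Z(N, Y) = -8*Y - 4*N (Z(N, Y) = -4*((N + Y) + Y) = -4*(N + 2*Y) = -8*Y - 4*N)
p(v, O) = -3 - 8*O - 4*v (p(v, O) = (-8*O - 4*v) - 3 = -3 - 8*O - 4*v)
54 + 318*p(-21, -7) = 54 + 318*(-3 - 8*(-7) - 4*(-21)) = 54 + 318*(-3 + 56 + 84) = 54 + 318*137 = 54 + 43566 = 43620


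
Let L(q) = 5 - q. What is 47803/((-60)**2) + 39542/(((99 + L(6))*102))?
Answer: 3040147/176400 ≈ 17.234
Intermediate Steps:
47803/((-60)**2) + 39542/(((99 + L(6))*102)) = 47803/((-60)**2) + 39542/(((99 + (5 - 1*6))*102)) = 47803/3600 + 39542/(((99 + (5 - 6))*102)) = 47803*(1/3600) + 39542/(((99 - 1)*102)) = 47803/3600 + 39542/((98*102)) = 47803/3600 + 39542/9996 = 47803/3600 + 39542*(1/9996) = 47803/3600 + 1163/294 = 3040147/176400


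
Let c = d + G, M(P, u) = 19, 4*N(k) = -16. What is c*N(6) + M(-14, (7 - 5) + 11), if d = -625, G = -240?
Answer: 3479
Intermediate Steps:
N(k) = -4 (N(k) = (1/4)*(-16) = -4)
c = -865 (c = -625 - 240 = -865)
c*N(6) + M(-14, (7 - 5) + 11) = -865*(-4) + 19 = 3460 + 19 = 3479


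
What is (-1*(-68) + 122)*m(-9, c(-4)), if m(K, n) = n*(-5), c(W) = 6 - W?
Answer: -9500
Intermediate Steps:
m(K, n) = -5*n
(-1*(-68) + 122)*m(-9, c(-4)) = (-1*(-68) + 122)*(-5*(6 - 1*(-4))) = (68 + 122)*(-5*(6 + 4)) = 190*(-5*10) = 190*(-50) = -9500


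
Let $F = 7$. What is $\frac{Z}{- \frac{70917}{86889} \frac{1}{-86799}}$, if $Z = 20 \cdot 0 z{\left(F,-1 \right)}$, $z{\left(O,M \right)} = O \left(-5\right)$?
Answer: $0$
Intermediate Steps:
$z{\left(O,M \right)} = - 5 O$
$Z = 0$ ($Z = 20 \cdot 0 \left(\left(-5\right) 7\right) = 0 \left(-35\right) = 0$)
$\frac{Z}{- \frac{70917}{86889} \frac{1}{-86799}} = \frac{0}{- \frac{70917}{86889} \frac{1}{-86799}} = \frac{0}{\left(-70917\right) \frac{1}{86889} \left(- \frac{1}{86799}\right)} = \frac{0}{\left(- \frac{2149}{2633}\right) \left(- \frac{1}{86799}\right)} = \frac{0}{\frac{2149}{228541767}} = 0 \cdot \frac{228541767}{2149} = 0$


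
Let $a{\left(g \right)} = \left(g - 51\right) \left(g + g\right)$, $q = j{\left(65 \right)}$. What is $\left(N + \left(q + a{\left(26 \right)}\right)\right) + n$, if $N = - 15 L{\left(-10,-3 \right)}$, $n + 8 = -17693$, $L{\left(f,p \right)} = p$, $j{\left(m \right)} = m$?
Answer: $-18891$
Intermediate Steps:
$q = 65$
$n = -17701$ ($n = -8 - 17693 = -17701$)
$N = 45$ ($N = \left(-15\right) \left(-3\right) = 45$)
$a{\left(g \right)} = 2 g \left(-51 + g\right)$ ($a{\left(g \right)} = \left(-51 + g\right) 2 g = 2 g \left(-51 + g\right)$)
$\left(N + \left(q + a{\left(26 \right)}\right)\right) + n = \left(45 + \left(65 + 2 \cdot 26 \left(-51 + 26\right)\right)\right) - 17701 = \left(45 + \left(65 + 2 \cdot 26 \left(-25\right)\right)\right) - 17701 = \left(45 + \left(65 - 1300\right)\right) - 17701 = \left(45 - 1235\right) - 17701 = -1190 - 17701 = -18891$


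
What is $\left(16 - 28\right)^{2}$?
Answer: $144$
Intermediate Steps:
$\left(16 - 28\right)^{2} = \left(-12\right)^{2} = 144$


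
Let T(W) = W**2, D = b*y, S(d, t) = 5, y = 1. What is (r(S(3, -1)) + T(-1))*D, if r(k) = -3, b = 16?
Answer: -32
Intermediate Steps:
D = 16 (D = 16*1 = 16)
(r(S(3, -1)) + T(-1))*D = (-3 + (-1)**2)*16 = (-3 + 1)*16 = -2*16 = -32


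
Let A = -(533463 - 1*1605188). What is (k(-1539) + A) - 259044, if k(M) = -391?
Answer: 812290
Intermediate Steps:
A = 1071725 (A = -(533463 - 1605188) = -1*(-1071725) = 1071725)
(k(-1539) + A) - 259044 = (-391 + 1071725) - 259044 = 1071334 - 259044 = 812290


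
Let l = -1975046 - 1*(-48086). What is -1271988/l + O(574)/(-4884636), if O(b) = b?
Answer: 129418589611/196093712220 ≈ 0.65998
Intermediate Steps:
l = -1926960 (l = -1975046 + 48086 = -1926960)
-1271988/l + O(574)/(-4884636) = -1271988/(-1926960) + 574/(-4884636) = -1271988*(-1/1926960) + 574*(-1/4884636) = 105999/160580 - 287/2442318 = 129418589611/196093712220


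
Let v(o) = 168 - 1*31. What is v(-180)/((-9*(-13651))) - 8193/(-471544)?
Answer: 1071185315/57933424296 ≈ 0.018490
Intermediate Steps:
v(o) = 137 (v(o) = 168 - 31 = 137)
v(-180)/((-9*(-13651))) - 8193/(-471544) = 137/((-9*(-13651))) - 8193/(-471544) = 137/122859 - 8193*(-1/471544) = 137*(1/122859) + 8193/471544 = 137/122859 + 8193/471544 = 1071185315/57933424296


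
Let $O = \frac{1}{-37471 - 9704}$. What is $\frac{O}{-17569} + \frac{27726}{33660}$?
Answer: $\frac{5006491529}{6077995550} \approx 0.82371$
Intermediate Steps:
$O = - \frac{1}{47175}$ ($O = \frac{1}{-47175} = - \frac{1}{47175} \approx -2.1198 \cdot 10^{-5}$)
$\frac{O}{-17569} + \frac{27726}{33660} = - \frac{1}{47175 \left(-17569\right)} + \frac{27726}{33660} = \left(- \frac{1}{47175}\right) \left(- \frac{1}{17569}\right) + 27726 \cdot \frac{1}{33660} = \frac{1}{828817575} + \frac{4621}{5610} = \frac{5006491529}{6077995550}$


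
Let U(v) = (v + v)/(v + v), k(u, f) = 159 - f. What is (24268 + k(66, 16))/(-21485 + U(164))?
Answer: -24411/21484 ≈ -1.1362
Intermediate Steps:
U(v) = 1 (U(v) = (2*v)/((2*v)) = (2*v)*(1/(2*v)) = 1)
(24268 + k(66, 16))/(-21485 + U(164)) = (24268 + (159 - 1*16))/(-21485 + 1) = (24268 + (159 - 16))/(-21484) = (24268 + 143)*(-1/21484) = 24411*(-1/21484) = -24411/21484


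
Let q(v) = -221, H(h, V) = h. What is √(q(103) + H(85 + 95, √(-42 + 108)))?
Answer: I*√41 ≈ 6.4031*I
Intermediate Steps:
√(q(103) + H(85 + 95, √(-42 + 108))) = √(-221 + (85 + 95)) = √(-221 + 180) = √(-41) = I*√41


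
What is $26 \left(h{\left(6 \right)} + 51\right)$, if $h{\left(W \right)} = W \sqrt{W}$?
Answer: $1326 + 156 \sqrt{6} \approx 1708.1$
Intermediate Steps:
$h{\left(W \right)} = W^{\frac{3}{2}}$
$26 \left(h{\left(6 \right)} + 51\right) = 26 \left(6^{\frac{3}{2}} + 51\right) = 26 \left(6 \sqrt{6} + 51\right) = 26 \left(51 + 6 \sqrt{6}\right) = 1326 + 156 \sqrt{6}$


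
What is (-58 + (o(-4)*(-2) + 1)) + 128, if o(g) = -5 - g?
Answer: 73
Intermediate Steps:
(-58 + (o(-4)*(-2) + 1)) + 128 = (-58 + ((-5 - 1*(-4))*(-2) + 1)) + 128 = (-58 + ((-5 + 4)*(-2) + 1)) + 128 = (-58 + (-1*(-2) + 1)) + 128 = (-58 + (2 + 1)) + 128 = (-58 + 3) + 128 = -55 + 128 = 73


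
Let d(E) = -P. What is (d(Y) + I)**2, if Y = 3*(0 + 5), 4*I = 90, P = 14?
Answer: 289/4 ≈ 72.250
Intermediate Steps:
I = 45/2 (I = (1/4)*90 = 45/2 ≈ 22.500)
Y = 15 (Y = 3*5 = 15)
d(E) = -14 (d(E) = -1*14 = -14)
(d(Y) + I)**2 = (-14 + 45/2)**2 = (17/2)**2 = 289/4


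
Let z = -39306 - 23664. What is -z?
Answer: 62970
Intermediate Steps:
z = -62970
-z = -1*(-62970) = 62970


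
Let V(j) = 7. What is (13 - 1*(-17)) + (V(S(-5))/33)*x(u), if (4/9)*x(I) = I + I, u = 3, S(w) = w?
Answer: 723/22 ≈ 32.864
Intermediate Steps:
x(I) = 9*I/2 (x(I) = 9*(I + I)/4 = 9*(2*I)/4 = 9*I/2)
(13 - 1*(-17)) + (V(S(-5))/33)*x(u) = (13 - 1*(-17)) + (7/33)*((9/2)*3) = (13 + 17) + (7*(1/33))*(27/2) = 30 + (7/33)*(27/2) = 30 + 63/22 = 723/22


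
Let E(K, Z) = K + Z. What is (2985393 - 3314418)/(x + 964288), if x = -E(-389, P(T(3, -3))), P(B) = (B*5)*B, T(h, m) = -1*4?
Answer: -329025/964597 ≈ -0.34110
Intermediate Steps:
T(h, m) = -4
P(B) = 5*B² (P(B) = (5*B)*B = 5*B²)
x = 309 (x = -(-389 + 5*(-4)²) = -(-389 + 5*16) = -(-389 + 80) = -1*(-309) = 309)
(2985393 - 3314418)/(x + 964288) = (2985393 - 3314418)/(309 + 964288) = -329025/964597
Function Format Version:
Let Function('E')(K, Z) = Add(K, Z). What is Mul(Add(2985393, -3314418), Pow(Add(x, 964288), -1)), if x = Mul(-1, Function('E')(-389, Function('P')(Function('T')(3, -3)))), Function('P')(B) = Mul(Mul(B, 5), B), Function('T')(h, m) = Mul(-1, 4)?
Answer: Rational(-329025, 964597) ≈ -0.34110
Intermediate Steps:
Function('T')(h, m) = -4
Function('P')(B) = Mul(5, Pow(B, 2)) (Function('P')(B) = Mul(Mul(5, B), B) = Mul(5, Pow(B, 2)))
x = 309 (x = Mul(-1, Add(-389, Mul(5, Pow(-4, 2)))) = Mul(-1, Add(-389, Mul(5, 16))) = Mul(-1, Add(-389, 80)) = Mul(-1, -309) = 309)
Mul(Add(2985393, -3314418), Pow(Add(x, 964288), -1)) = Mul(Add(2985393, -3314418), Pow(Add(309, 964288), -1)) = Mul(-329025, Pow(964597, -1)) = Mul(-329025, Rational(1, 964597)) = Rational(-329025, 964597)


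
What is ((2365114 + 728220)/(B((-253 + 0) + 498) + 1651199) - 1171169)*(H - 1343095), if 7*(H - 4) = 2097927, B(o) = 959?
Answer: 7066168296766727640/5782553 ≈ 1.2220e+12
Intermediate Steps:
H = 2097955/7 (H = 4 + (⅐)*2097927 = 4 + 2097927/7 = 2097955/7 ≈ 2.9971e+5)
((2365114 + 728220)/(B((-253 + 0) + 498) + 1651199) - 1171169)*(H - 1343095) = ((2365114 + 728220)/(959 + 1651199) - 1171169)*(2097955/7 - 1343095) = (3093334/1652158 - 1171169)*(-7303710/7) = (3093334*(1/1652158) - 1171169)*(-7303710/7) = (1546667/826079 - 1171169)*(-7303710/7) = -967476569684/826079*(-7303710/7) = 7066168296766727640/5782553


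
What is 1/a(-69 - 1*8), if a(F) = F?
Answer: -1/77 ≈ -0.012987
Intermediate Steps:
1/a(-69 - 1*8) = 1/(-69 - 1*8) = 1/(-69 - 8) = 1/(-77) = -1/77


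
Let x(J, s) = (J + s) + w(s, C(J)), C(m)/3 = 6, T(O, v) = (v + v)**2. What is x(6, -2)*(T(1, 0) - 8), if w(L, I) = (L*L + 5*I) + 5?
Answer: -824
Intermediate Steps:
T(O, v) = 4*v**2 (T(O, v) = (2*v)**2 = 4*v**2)
C(m) = 18 (C(m) = 3*6 = 18)
w(L, I) = 5 + L**2 + 5*I (w(L, I) = (L**2 + 5*I) + 5 = 5 + L**2 + 5*I)
x(J, s) = 95 + J + s + s**2 (x(J, s) = (J + s) + (5 + s**2 + 5*18) = (J + s) + (5 + s**2 + 90) = (J + s) + (95 + s**2) = 95 + J + s + s**2)
x(6, -2)*(T(1, 0) - 8) = (95 + 6 - 2 + (-2)**2)*(4*0**2 - 8) = (95 + 6 - 2 + 4)*(4*0 - 8) = 103*(0 - 8) = 103*(-8) = -824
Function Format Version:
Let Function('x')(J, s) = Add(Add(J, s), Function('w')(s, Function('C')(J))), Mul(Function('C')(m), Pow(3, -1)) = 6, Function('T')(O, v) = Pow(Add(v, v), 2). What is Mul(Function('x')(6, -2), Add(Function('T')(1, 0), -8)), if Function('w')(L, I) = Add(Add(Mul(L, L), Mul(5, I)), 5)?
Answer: -824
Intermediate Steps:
Function('T')(O, v) = Mul(4, Pow(v, 2)) (Function('T')(O, v) = Pow(Mul(2, v), 2) = Mul(4, Pow(v, 2)))
Function('C')(m) = 18 (Function('C')(m) = Mul(3, 6) = 18)
Function('w')(L, I) = Add(5, Pow(L, 2), Mul(5, I)) (Function('w')(L, I) = Add(Add(Pow(L, 2), Mul(5, I)), 5) = Add(5, Pow(L, 2), Mul(5, I)))
Function('x')(J, s) = Add(95, J, s, Pow(s, 2)) (Function('x')(J, s) = Add(Add(J, s), Add(5, Pow(s, 2), Mul(5, 18))) = Add(Add(J, s), Add(5, Pow(s, 2), 90)) = Add(Add(J, s), Add(95, Pow(s, 2))) = Add(95, J, s, Pow(s, 2)))
Mul(Function('x')(6, -2), Add(Function('T')(1, 0), -8)) = Mul(Add(95, 6, -2, Pow(-2, 2)), Add(Mul(4, Pow(0, 2)), -8)) = Mul(Add(95, 6, -2, 4), Add(Mul(4, 0), -8)) = Mul(103, Add(0, -8)) = Mul(103, -8) = -824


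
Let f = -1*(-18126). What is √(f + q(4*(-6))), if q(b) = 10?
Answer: 2*√4534 ≈ 134.67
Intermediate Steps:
f = 18126
√(f + q(4*(-6))) = √(18126 + 10) = √18136 = 2*√4534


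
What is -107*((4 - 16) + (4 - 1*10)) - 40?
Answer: 1886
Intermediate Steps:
-107*((4 - 16) + (4 - 1*10)) - 40 = -107*(-12 + (4 - 10)) - 40 = -107*(-12 - 6) - 40 = -107*(-18) - 40 = 1926 - 40 = 1886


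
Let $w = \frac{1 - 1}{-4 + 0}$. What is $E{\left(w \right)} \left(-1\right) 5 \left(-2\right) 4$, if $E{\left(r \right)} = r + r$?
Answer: $0$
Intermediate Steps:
$w = 0$ ($w = \frac{0}{-4} = 0 \left(- \frac{1}{4}\right) = 0$)
$E{\left(r \right)} = 2 r$
$E{\left(w \right)} \left(-1\right) 5 \left(-2\right) 4 = 2 \cdot 0 \left(-1\right) 5 \left(-2\right) 4 = 0 \left(-1\right) \left(\left(-10\right) 4\right) = 0 \left(-40\right) = 0$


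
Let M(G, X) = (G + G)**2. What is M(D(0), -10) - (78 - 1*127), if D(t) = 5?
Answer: 149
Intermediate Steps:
M(G, X) = 4*G**2 (M(G, X) = (2*G)**2 = 4*G**2)
M(D(0), -10) - (78 - 1*127) = 4*5**2 - (78 - 1*127) = 4*25 - (78 - 127) = 100 - 1*(-49) = 100 + 49 = 149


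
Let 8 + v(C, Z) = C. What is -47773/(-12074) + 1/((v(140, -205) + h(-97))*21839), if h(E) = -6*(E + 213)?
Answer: 294214696217/74358912252 ≈ 3.9567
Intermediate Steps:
v(C, Z) = -8 + C
h(E) = -1278 - 6*E (h(E) = -6*(213 + E) = -1278 - 6*E)
-47773/(-12074) + 1/((v(140, -205) + h(-97))*21839) = -47773/(-12074) + 1/(((-8 + 140) + (-1278 - 6*(-97)))*21839) = -47773*(-1/12074) + (1/21839)/(132 + (-1278 + 582)) = 47773/12074 + (1/21839)/(132 - 696) = 47773/12074 + (1/21839)/(-564) = 47773/12074 - 1/564*1/21839 = 47773/12074 - 1/12317196 = 294214696217/74358912252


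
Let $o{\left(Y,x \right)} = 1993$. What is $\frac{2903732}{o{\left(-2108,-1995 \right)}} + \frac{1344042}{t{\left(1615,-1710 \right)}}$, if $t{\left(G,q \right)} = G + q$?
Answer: $- \frac{2402821166}{189335} \approx -12691.0$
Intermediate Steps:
$\frac{2903732}{o{\left(-2108,-1995 \right)}} + \frac{1344042}{t{\left(1615,-1710 \right)}} = \frac{2903732}{1993} + \frac{1344042}{1615 - 1710} = 2903732 \cdot \frac{1}{1993} + \frac{1344042}{-95} = \frac{2903732}{1993} + 1344042 \left(- \frac{1}{95}\right) = \frac{2903732}{1993} - \frac{1344042}{95} = - \frac{2402821166}{189335}$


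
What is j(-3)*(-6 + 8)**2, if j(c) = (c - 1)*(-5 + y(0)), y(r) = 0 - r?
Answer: 80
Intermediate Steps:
y(r) = -r
j(c) = 5 - 5*c (j(c) = (c - 1)*(-5 - 1*0) = (-1 + c)*(-5 + 0) = (-1 + c)*(-5) = 5 - 5*c)
j(-3)*(-6 + 8)**2 = (5 - 5*(-3))*(-6 + 8)**2 = (5 + 15)*2**2 = 20*4 = 80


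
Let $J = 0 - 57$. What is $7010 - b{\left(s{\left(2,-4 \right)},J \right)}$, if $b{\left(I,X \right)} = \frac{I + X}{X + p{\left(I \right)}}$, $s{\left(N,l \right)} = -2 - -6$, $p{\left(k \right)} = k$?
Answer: $7009$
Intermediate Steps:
$J = -57$ ($J = 0 - 57 = -57$)
$s{\left(N,l \right)} = 4$ ($s{\left(N,l \right)} = -2 + 6 = 4$)
$b{\left(I,X \right)} = 1$ ($b{\left(I,X \right)} = \frac{I + X}{X + I} = \frac{I + X}{I + X} = 1$)
$7010 - b{\left(s{\left(2,-4 \right)},J \right)} = 7010 - 1 = 7009$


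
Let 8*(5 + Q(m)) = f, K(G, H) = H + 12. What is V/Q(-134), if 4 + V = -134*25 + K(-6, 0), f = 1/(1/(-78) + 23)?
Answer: 23968824/35821 ≈ 669.13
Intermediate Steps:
K(G, H) = 12 + H
f = 78/1793 (f = 1/(-1/78 + 23) = 1/(1793/78) = 78/1793 ≈ 0.043503)
Q(m) = -35821/7172 (Q(m) = -5 + (⅛)*(78/1793) = -5 + 39/7172 = -35821/7172)
V = -3342 (V = -4 + (-134*25 + (12 + 0)) = -4 + (-3350 + 12) = -4 - 3338 = -3342)
V/Q(-134) = -3342/(-35821/7172) = -3342*(-7172/35821) = 23968824/35821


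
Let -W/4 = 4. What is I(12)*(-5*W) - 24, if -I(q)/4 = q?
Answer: -3864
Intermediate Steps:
W = -16 (W = -4*4 = -16)
I(q) = -4*q
I(12)*(-5*W) - 24 = (-4*12)*(-5*(-16)) - 24 = -48*80 - 24 = -3840 - 24 = -3864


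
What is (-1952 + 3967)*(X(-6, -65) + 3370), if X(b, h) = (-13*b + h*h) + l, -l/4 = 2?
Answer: 15444975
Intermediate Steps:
l = -8 (l = -4*2 = -8)
X(b, h) = -8 + h**2 - 13*b (X(b, h) = (-13*b + h*h) - 8 = (-13*b + h**2) - 8 = (h**2 - 13*b) - 8 = -8 + h**2 - 13*b)
(-1952 + 3967)*(X(-6, -65) + 3370) = (-1952 + 3967)*((-8 + (-65)**2 - 13*(-6)) + 3370) = 2015*((-8 + 4225 + 78) + 3370) = 2015*(4295 + 3370) = 2015*7665 = 15444975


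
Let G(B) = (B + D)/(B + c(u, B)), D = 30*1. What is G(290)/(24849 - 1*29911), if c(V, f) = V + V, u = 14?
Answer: -80/402429 ≈ -0.00019879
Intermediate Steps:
D = 30
c(V, f) = 2*V
G(B) = (30 + B)/(28 + B) (G(B) = (B + 30)/(B + 2*14) = (30 + B)/(B + 28) = (30 + B)/(28 + B))
G(290)/(24849 - 1*29911) = ((30 + 290)/(28 + 290))/(24849 - 1*29911) = (320/318)/(24849 - 29911) = ((1/318)*320)/(-5062) = (160/159)*(-1/5062) = -80/402429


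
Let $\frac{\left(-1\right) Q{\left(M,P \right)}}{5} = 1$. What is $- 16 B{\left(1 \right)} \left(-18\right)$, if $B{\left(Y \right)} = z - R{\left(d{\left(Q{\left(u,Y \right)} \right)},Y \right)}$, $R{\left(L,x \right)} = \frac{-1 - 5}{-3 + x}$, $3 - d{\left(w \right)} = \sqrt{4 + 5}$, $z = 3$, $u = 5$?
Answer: $0$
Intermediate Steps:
$Q{\left(M,P \right)} = -5$ ($Q{\left(M,P \right)} = \left(-5\right) 1 = -5$)
$d{\left(w \right)} = 0$ ($d{\left(w \right)} = 3 - \sqrt{4 + 5} = 3 - \sqrt{9} = 3 - 3 = 0$)
$R{\left(L,x \right)} = - \frac{6}{-3 + x}$
$B{\left(Y \right)} = 3 + \frac{6}{-3 + Y}$ ($B{\left(Y \right)} = 3 - - \frac{6}{-3 + Y} = 3 + \frac{6}{-3 + Y}$)
$- 16 B{\left(1 \right)} \left(-18\right) = - 16 \frac{3 \left(-1 + 1\right)}{-3 + 1} \left(-18\right) = - 16 \cdot 3 \frac{1}{-2} \cdot 0 \left(-18\right) = - 16 \cdot 3 \left(- \frac{1}{2}\right) 0 \left(-18\right) = \left(-16\right) 0 \left(-18\right) = 0 \left(-18\right) = 0$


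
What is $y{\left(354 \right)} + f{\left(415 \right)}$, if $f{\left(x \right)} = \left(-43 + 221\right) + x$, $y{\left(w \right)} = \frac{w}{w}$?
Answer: $594$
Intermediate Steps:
$y{\left(w \right)} = 1$
$f{\left(x \right)} = 178 + x$
$y{\left(354 \right)} + f{\left(415 \right)} = 1 + \left(178 + 415\right) = 1 + 593 = 594$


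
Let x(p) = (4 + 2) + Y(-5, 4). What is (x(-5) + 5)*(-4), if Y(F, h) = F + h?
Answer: -40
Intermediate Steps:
x(p) = 5 (x(p) = (4 + 2) + (-5 + 4) = 6 - 1 = 5)
(x(-5) + 5)*(-4) = (5 + 5)*(-4) = 10*(-4) = -40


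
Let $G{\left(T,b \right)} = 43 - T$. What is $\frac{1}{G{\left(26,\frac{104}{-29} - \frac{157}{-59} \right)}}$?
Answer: $\frac{1}{17} \approx 0.058824$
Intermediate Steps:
$\frac{1}{G{\left(26,\frac{104}{-29} - \frac{157}{-59} \right)}} = \frac{1}{43 - 26} = \frac{1}{17}$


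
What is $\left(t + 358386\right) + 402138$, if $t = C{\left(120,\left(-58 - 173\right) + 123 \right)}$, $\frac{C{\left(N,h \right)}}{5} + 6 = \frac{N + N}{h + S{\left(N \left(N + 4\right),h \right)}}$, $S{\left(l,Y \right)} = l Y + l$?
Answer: $\frac{100909188266}{132689} \approx 7.6049 \cdot 10^{5}$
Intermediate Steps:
$S{\left(l,Y \right)} = l + Y l$ ($S{\left(l,Y \right)} = Y l + l = l + Y l$)
$C{\left(N,h \right)} = -30 + \frac{10 N}{h + N \left(1 + h\right) \left(4 + N\right)}$ ($C{\left(N,h \right)} = -30 + 5 \frac{N + N}{h + N \left(N + 4\right) \left(1 + h\right)} = -30 + 5 \frac{2 N}{h + N \left(4 + N\right) \left(1 + h\right)} = -30 + 5 \frac{2 N}{h + N \left(1 + h\right) \left(4 + N\right)} = -30 + \frac{10 N}{h + N \left(1 + h\right) \left(4 + N\right)}$)
$t = - \frac{3980770}{132689}$ ($t = \frac{10 \left(120 - 3 \left(\left(-58 - 173\right) + 123\right) - 360 \left(1 + \left(\left(-58 - 173\right) + 123\right)\right) \left(4 + 120\right)\right)}{\left(\left(-58 - 173\right) + 123\right) + 120 \left(1 + \left(\left(-58 - 173\right) + 123\right)\right) \left(4 + 120\right)} = \frac{10 \left(120 - 3 \left(-231 + 123\right) - 360 \left(1 + \left(-231 + 123\right)\right) 124\right)}{\left(-231 + 123\right) + 120 \left(1 + \left(-231 + 123\right)\right) 124} = \frac{10 \left(120 - -324 - 360 \left(1 - 108\right) 124\right)}{-108 + 120 \left(1 - 108\right) 124} = \frac{10 \left(120 + 324 - 360 \left(-107\right) 124\right)}{-108 + 120 \left(-107\right) 124} = \frac{10 \left(120 + 324 + 4776480\right)}{-108 - 1592160} = 10 \frac{1}{-1592268} \cdot 4776924 = 10 \left(- \frac{1}{1592268}\right) 4776924 = - \frac{3980770}{132689} \approx -30.001$)
$\left(t + 358386\right) + 402138 = \left(- \frac{3980770}{132689} + 358386\right) + 402138 = \frac{47549899184}{132689} + 402138 = \frac{100909188266}{132689}$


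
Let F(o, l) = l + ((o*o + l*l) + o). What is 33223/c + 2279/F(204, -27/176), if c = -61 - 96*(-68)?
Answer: 43494016107199/8377431324699 ≈ 5.1918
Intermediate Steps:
c = 6467 (c = -61 + 6528 = 6467)
F(o, l) = l + o + l² + o² (F(o, l) = l + ((o² + l²) + o) = l + ((l² + o²) + o) = l + (o + l² + o²) = l + o + l² + o²)
33223/c + 2279/F(204, -27/176) = 33223/6467 + 2279/(-27/176 + 204 + (-27/176)² + 204²) = 33223*(1/6467) + 2279/(-27*1/176 + 204 + (-27*1/176)² + 41616) = 33223/6467 + 2279/(-27/176 + 204 + (-27/176)² + 41616) = 33223/6467 + 2279/(-27/176 + 204 + 729/30976 + 41616) = 33223/6467 + 2279/(1295412297/30976) = 33223/6467 + 2279*(30976/1295412297) = 33223/6467 + 70594304/1295412297 = 43494016107199/8377431324699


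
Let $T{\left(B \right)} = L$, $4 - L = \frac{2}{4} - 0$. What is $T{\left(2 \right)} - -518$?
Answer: $\frac{1043}{2} \approx 521.5$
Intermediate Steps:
$L = \frac{7}{2}$ ($L = 4 - \left(\frac{2}{4} - 0\right) = 4 - \left(2 \cdot \frac{1}{4} + 0\right) = 4 - \left(\frac{1}{2} + 0\right) = 4 - \frac{1}{2} = \frac{7}{2} \approx 3.5$)
$T{\left(B \right)} = \frac{7}{2}$
$T{\left(2 \right)} - -518 = \frac{7}{2} - -518 = \frac{7}{2} + 518 = \frac{1043}{2}$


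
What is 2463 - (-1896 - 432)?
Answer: 4791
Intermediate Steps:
2463 - (-1896 - 432) = 2463 - 1*(-2328) = 2463 + 2328 = 4791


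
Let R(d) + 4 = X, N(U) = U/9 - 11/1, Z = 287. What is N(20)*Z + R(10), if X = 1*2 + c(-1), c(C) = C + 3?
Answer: -22673/9 ≈ -2519.2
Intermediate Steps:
N(U) = -11 + U/9 (N(U) = U*(⅑) - 11*1 = U/9 - 11 = -11 + U/9)
c(C) = 3 + C
X = 4 (X = 1*2 + (3 - 1) = 2 + 2 = 4)
R(d) = 0 (R(d) = -4 + 4 = 0)
N(20)*Z + R(10) = (-11 + (⅑)*20)*287 + 0 = (-11 + 20/9)*287 + 0 = -79/9*287 + 0 = -22673/9 + 0 = -22673/9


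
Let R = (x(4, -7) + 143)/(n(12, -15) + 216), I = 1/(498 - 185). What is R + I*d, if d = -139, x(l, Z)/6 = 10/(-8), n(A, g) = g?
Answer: 28945/125826 ≈ 0.23004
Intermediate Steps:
x(l, Z) = -15/2 (x(l, Z) = 6*(10/(-8)) = 6*(10*(-⅛)) = 6*(-5/4) = -15/2)
I = 1/313 ≈ 0.0031949
R = 271/402 (R = (-15/2 + 143)/(-15 + 216) = (271/2)/201 = (271/2)*(1/201) = 271/402 ≈ 0.67413)
R + I*d = 271/402 + (1/313)*(-139) = 271/402 - 139/313 = 28945/125826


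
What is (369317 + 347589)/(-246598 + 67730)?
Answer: -358453/89434 ≈ -4.0080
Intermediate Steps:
(369317 + 347589)/(-246598 + 67730) = 716906/(-178868) = 716906*(-1/178868) = -358453/89434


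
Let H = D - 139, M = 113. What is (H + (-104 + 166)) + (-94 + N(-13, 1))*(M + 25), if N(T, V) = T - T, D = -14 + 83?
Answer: -12980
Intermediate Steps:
D = 69
N(T, V) = 0
H = -70 (H = 69 - 139 = -70)
(H + (-104 + 166)) + (-94 + N(-13, 1))*(M + 25) = (-70 + (-104 + 166)) + (-94 + 0)*(113 + 25) = (-70 + 62) - 94*138 = -8 - 12972 = -12980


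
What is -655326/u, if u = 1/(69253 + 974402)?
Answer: -683934256530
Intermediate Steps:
u = 1/1043655 ≈ 9.5817e-7
-655326/u = -655326/1/1043655 = -655326*1043655 = -683934256530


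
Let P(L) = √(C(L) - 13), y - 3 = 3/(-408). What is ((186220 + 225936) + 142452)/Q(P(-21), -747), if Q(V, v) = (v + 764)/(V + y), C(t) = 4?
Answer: 1659746/17 + 97872*I ≈ 97632.0 + 97872.0*I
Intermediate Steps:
y = 407/136 (y = 3 + 3/(-408) = 3 + 3*(-1/408) = 3 - 1/136 = 407/136 ≈ 2.9926)
P(L) = 3*I (P(L) = √(4 - 13) = √(-9) = 3*I)
Q(V, v) = (764 + v)/(407/136 + V) (Q(V, v) = (v + 764)/(V + 407/136) = (764 + v)/(407/136 + V))
((186220 + 225936) + 142452)/Q(P(-21), -747) = ((186220 + 225936) + 142452)/((136*(764 - 747)/(407 + 136*(3*I)))) = (412156 + 142452)/((136*17/(407 + 408*I))) = 554608/((136*((407 - 408*I)/332113)*17)) = 554608/(940984/332113 - 943296*I/332113) = 554608*(332113*(940984/332113 + 943296*I/332113)/5345344) = 677178407*(940984/332113 + 943296*I/332113)/19652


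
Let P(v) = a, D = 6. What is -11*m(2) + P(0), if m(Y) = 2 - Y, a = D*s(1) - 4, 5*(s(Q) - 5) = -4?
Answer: 106/5 ≈ 21.200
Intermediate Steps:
s(Q) = 21/5 (s(Q) = 5 + (1/5)*(-4) = 5 - 4/5 = 21/5)
a = 106/5 (a = 6*(21/5) - 4 = 126/5 - 4 = 106/5 ≈ 21.200)
P(v) = 106/5
-11*m(2) + P(0) = -11*(2 - 1*2) + 106/5 = -11*(2 - 2) + 106/5 = -11*0 + 106/5 = 0 + 106/5 = 106/5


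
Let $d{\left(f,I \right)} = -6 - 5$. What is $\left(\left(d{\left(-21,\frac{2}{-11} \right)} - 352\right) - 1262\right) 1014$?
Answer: $-1647750$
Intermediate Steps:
$d{\left(f,I \right)} = -11$
$\left(\left(d{\left(-21,\frac{2}{-11} \right)} - 352\right) - 1262\right) 1014 = \left(\left(-11 - 352\right) - 1262\right) 1014 = \left(-363 - 1262\right) 1014 = \left(-1625\right) 1014 = -1647750$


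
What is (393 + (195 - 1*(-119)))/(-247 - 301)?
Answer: -707/548 ≈ -1.2901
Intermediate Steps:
(393 + (195 - 1*(-119)))/(-247 - 301) = (393 + (195 + 119))/(-548) = (393 + 314)*(-1/548) = 707*(-1/548) = -707/548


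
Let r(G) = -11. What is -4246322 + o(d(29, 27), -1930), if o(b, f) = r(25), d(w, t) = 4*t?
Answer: -4246333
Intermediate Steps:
o(b, f) = -11
-4246322 + o(d(29, 27), -1930) = -4246322 - 11 = -4246333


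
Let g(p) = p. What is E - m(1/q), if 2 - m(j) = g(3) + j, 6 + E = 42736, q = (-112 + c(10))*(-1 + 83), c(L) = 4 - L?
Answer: 413465155/9676 ≈ 42731.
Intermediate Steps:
q = -9676 (q = (-112 + (4 - 1*10))*(-1 + 83) = (-112 + (4 - 10))*82 = (-112 - 6)*82 = -118*82 = -9676)
E = 42730 (E = -6 + 42736 = 42730)
m(j) = -1 - j (m(j) = 2 - (3 + j) = 2 + (-3 - j) = -1 - j)
E - m(1/q) = 42730 - (-1 - 1/(-9676)) = 42730 - (-1 - 1*(-1/9676)) = 42730 - (-1 + 1/9676) = 42730 - 1*(-9675/9676) = 42730 + 9675/9676 = 413465155/9676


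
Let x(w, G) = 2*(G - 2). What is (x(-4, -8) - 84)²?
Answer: 10816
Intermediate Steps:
x(w, G) = -4 + 2*G (x(w, G) = 2*(-2 + G) = -4 + 2*G)
(x(-4, -8) - 84)² = ((-4 + 2*(-8)) - 84)² = ((-4 - 16) - 84)² = (-20 - 84)² = (-104)² = 10816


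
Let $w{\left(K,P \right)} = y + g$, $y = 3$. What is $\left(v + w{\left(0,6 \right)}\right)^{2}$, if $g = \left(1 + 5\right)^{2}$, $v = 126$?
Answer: $27225$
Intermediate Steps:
$g = 36$ ($g = 6^{2} = 36$)
$w{\left(K,P \right)} = 39$ ($w{\left(K,P \right)} = 3 + 36 = 39$)
$\left(v + w{\left(0,6 \right)}\right)^{2} = \left(126 + 39\right)^{2} = 165^{2} = 27225$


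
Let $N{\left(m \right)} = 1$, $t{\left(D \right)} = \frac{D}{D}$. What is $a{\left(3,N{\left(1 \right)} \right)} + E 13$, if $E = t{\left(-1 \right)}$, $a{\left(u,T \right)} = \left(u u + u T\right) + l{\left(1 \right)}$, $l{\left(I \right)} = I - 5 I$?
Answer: $21$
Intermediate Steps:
$l{\left(I \right)} = - 4 I$
$t{\left(D \right)} = 1$
$a{\left(u,T \right)} = -4 + u^{2} + T u$ ($a{\left(u,T \right)} = \left(u u + u T\right) - 4 = \left(u^{2} + T u\right) - 4 = -4 + u^{2} + T u$)
$E = 1$
$a{\left(3,N{\left(1 \right)} \right)} + E 13 = \left(-4 + 3^{2} + 1 \cdot 3\right) + 1 \cdot 13 = \left(-4 + 9 + 3\right) + 13 = 8 + 13 = 21$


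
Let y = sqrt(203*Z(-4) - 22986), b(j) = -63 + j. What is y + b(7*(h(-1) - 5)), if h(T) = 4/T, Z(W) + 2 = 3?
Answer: -126 + I*sqrt(22783) ≈ -126.0 + 150.94*I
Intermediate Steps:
Z(W) = 1 (Z(W) = -2 + 3 = 1)
y = I*sqrt(22783) (y = sqrt(203*1 - 22986) = sqrt(203 - 22986) = sqrt(-22783) = I*sqrt(22783) ≈ 150.94*I)
y + b(7*(h(-1) - 5)) = I*sqrt(22783) + (-63 + 7*(4/(-1) - 5)) = I*sqrt(22783) + (-63 + 7*(4*(-1) - 5)) = I*sqrt(22783) + (-63 + 7*(-4 - 5)) = I*sqrt(22783) + (-63 + 7*(-9)) = I*sqrt(22783) + (-63 - 63) = I*sqrt(22783) - 126 = -126 + I*sqrt(22783)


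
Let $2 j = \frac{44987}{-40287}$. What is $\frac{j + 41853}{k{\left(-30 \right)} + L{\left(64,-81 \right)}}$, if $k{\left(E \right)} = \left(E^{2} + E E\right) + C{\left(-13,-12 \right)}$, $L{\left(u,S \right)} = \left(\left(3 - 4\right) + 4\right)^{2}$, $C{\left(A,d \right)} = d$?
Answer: $\frac{3372218635}{144791478} \approx 23.29$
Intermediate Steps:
$j = - \frac{44987}{80574}$ ($j = \frac{44987 \frac{1}{-40287}}{2} = \frac{44987 \left(- \frac{1}{40287}\right)}{2} = \frac{1}{2} \left(- \frac{44987}{40287}\right) = - \frac{44987}{80574} \approx -0.55833$)
$L{\left(u,S \right)} = 9$ ($L{\left(u,S \right)} = \left(-1 + 4\right)^{2} = 3^{2} = 9$)
$k{\left(E \right)} = -12 + 2 E^{2}$ ($k{\left(E \right)} = \left(E^{2} + E E\right) - 12 = \left(E^{2} + E^{2}\right) - 12 = 2 E^{2} - 12 = -12 + 2 E^{2}$)
$\frac{j + 41853}{k{\left(-30 \right)} + L{\left(64,-81 \right)}} = \frac{- \frac{44987}{80574} + 41853}{\left(-12 + 2 \left(-30\right)^{2}\right) + 9} = \frac{3372218635}{80574 \left(\left(-12 + 2 \cdot 900\right) + 9\right)} = \frac{3372218635}{80574 \left(\left(-12 + 1800\right) + 9\right)} = \frac{3372218635}{80574 \left(1788 + 9\right)} = \frac{3372218635}{80574 \cdot 1797} = \frac{3372218635}{80574} \cdot \frac{1}{1797} = \frac{3372218635}{144791478}$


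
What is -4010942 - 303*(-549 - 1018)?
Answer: -3536141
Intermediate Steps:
-4010942 - 303*(-549 - 1018) = -4010942 - 303*(-1567) = -4010942 - 1*(-474801) = -4010942 + 474801 = -3536141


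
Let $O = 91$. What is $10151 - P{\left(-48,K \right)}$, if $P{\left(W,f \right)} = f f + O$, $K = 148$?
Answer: $-11844$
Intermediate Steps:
$P{\left(W,f \right)} = 91 + f^{2}$ ($P{\left(W,f \right)} = f f + 91 = f^{2} + 91 = 91 + f^{2}$)
$10151 - P{\left(-48,K \right)} = 10151 - \left(91 + 148^{2}\right) = 10151 - \left(91 + 21904\right) = 10151 - 21995 = -11844$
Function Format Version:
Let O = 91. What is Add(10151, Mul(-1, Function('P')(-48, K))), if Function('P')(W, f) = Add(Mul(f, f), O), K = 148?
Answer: -11844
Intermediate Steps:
Function('P')(W, f) = Add(91, Pow(f, 2)) (Function('P')(W, f) = Add(Mul(f, f), 91) = Add(Pow(f, 2), 91) = Add(91, Pow(f, 2)))
Add(10151, Mul(-1, Function('P')(-48, K))) = Add(10151, Mul(-1, Add(91, Pow(148, 2)))) = Add(10151, Mul(-1, Add(91, 21904))) = Add(10151, Mul(-1, 21995)) = Add(10151, -21995) = -11844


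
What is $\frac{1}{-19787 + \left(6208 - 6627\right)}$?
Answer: $- \frac{1}{20206} \approx -4.949 \cdot 10^{-5}$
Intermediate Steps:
$\frac{1}{-19787 + \left(6208 - 6627\right)} = \frac{1}{-19787 - 419} = \frac{1}{-20206} = - \frac{1}{20206}$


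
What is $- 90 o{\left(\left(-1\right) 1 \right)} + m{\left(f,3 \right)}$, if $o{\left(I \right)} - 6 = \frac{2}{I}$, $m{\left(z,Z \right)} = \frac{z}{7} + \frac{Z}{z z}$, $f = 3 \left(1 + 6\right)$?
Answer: $- \frac{52478}{147} \approx -356.99$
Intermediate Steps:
$f = 21$ ($f = 3 \cdot 7 = 21$)
$m{\left(z,Z \right)} = \frac{z}{7} + \frac{Z}{z^{2}}$ ($m{\left(z,Z \right)} = z \frac{1}{7} + \frac{Z}{z^{2}} = \frac{z}{7} + \frac{Z}{z^{2}}$)
$o{\left(I \right)} = 6 + \frac{2}{I}$
$- 90 o{\left(\left(-1\right) 1 \right)} + m{\left(f,3 \right)} = - 90 \left(6 + \frac{2}{\left(-1\right) 1}\right) + \left(\frac{1}{7} \cdot 21 + \frac{3}{441}\right) = - 90 \left(6 + \frac{2}{-1}\right) + \left(3 + 3 \cdot \frac{1}{441}\right) = - 90 \left(6 + 2 \left(-1\right)\right) + \left(3 + \frac{1}{147}\right) = - 90 \left(6 - 2\right) + \frac{442}{147} = \left(-90\right) 4 + \frac{442}{147} = -360 + \frac{442}{147} = - \frac{52478}{147}$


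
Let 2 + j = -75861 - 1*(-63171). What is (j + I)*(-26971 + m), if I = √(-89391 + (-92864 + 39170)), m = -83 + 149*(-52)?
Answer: 441706984 - 34802*I*√143085 ≈ 4.4171e+8 - 1.3164e+7*I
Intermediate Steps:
j = -12692 (j = -2 + (-75861 - 1*(-63171)) = -2 + (-75861 + 63171) = -2 - 12690 = -12692)
m = -7831 (m = -83 - 7748 = -7831)
I = I*√143085 (I = √(-89391 - 53694) = √(-143085) = I*√143085 ≈ 378.27*I)
(j + I)*(-26971 + m) = (-12692 + I*√143085)*(-26971 - 7831) = (-12692 + I*√143085)*(-34802) = 441706984 - 34802*I*√143085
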